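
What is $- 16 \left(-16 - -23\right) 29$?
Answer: $-3248$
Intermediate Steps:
$- 16 \left(-16 - -23\right) 29 = - 16 \left(-16 + 23\right) 29 = \left(-16\right) 7 \cdot 29 = \left(-112\right) 29 = -3248$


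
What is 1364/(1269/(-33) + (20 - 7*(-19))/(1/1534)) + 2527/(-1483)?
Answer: -6500691641/3828066417 ≈ -1.6982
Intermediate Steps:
1364/(1269/(-33) + (20 - 7*(-19))/(1/1534)) + 2527/(-1483) = 1364/(1269*(-1/33) + (20 + 133)/(1/1534)) + 2527*(-1/1483) = 1364/(-423/11 + 153*1534) - 2527/1483 = 1364/(-423/11 + 234702) - 2527/1483 = 1364/(2581299/11) - 2527/1483 = 1364*(11/2581299) - 2527/1483 = 15004/2581299 - 2527/1483 = -6500691641/3828066417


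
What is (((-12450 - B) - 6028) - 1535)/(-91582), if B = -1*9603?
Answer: 5205/45791 ≈ 0.11367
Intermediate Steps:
B = -9603
(((-12450 - B) - 6028) - 1535)/(-91582) = (((-12450 - 1*(-9603)) - 6028) - 1535)/(-91582) = (((-12450 + 9603) - 6028) - 1535)*(-1/91582) = ((-2847 - 6028) - 1535)*(-1/91582) = (-8875 - 1535)*(-1/91582) = -10410*(-1/91582) = 5205/45791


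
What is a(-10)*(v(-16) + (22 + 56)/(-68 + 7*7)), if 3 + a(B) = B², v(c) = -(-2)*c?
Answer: -66542/19 ≈ -3502.2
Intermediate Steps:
v(c) = 2*c
a(B) = -3 + B²
a(-10)*(v(-16) + (22 + 56)/(-68 + 7*7)) = (-3 + (-10)²)*(2*(-16) + (22 + 56)/(-68 + 7*7)) = (-3 + 100)*(-32 + 78/(-68 + 49)) = 97*(-32 + 78/(-19)) = 97*(-32 + 78*(-1/19)) = 97*(-32 - 78/19) = 97*(-686/19) = -66542/19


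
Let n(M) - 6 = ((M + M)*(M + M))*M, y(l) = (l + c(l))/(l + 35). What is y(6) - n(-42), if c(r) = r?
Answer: 12150198/41 ≈ 2.9635e+5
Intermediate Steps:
y(l) = 2*l/(35 + l) (y(l) = (l + l)/(l + 35) = (2*l)/(35 + l) = 2*l/(35 + l))
n(M) = 6 + 4*M³ (n(M) = 6 + ((M + M)*(M + M))*M = 6 + ((2*M)*(2*M))*M = 6 + (4*M²)*M = 6 + 4*M³)
y(6) - n(-42) = 2*6/(35 + 6) - (6 + 4*(-42)³) = 2*6/41 - (6 + 4*(-74088)) = 2*6*(1/41) - (6 - 296352) = 12/41 - 1*(-296346) = 12/41 + 296346 = 12150198/41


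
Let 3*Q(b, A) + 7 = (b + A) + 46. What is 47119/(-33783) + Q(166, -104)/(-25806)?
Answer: -1217090275/871804098 ≈ -1.3961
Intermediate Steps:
Q(b, A) = 13 + A/3 + b/3 (Q(b, A) = -7/3 + ((b + A) + 46)/3 = -7/3 + ((A + b) + 46)/3 = -7/3 + (46 + A + b)/3 = -7/3 + (46/3 + A/3 + b/3) = 13 + A/3 + b/3)
47119/(-33783) + Q(166, -104)/(-25806) = 47119/(-33783) + (13 + (⅓)*(-104) + (⅓)*166)/(-25806) = 47119*(-1/33783) + (13 - 104/3 + 166/3)*(-1/25806) = -47119/33783 + (101/3)*(-1/25806) = -47119/33783 - 101/77418 = -1217090275/871804098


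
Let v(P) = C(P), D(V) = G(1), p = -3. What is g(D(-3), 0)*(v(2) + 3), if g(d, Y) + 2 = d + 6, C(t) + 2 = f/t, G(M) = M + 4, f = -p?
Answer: 45/2 ≈ 22.500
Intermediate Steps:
f = 3 (f = -1*(-3) = 3)
G(M) = 4 + M
C(t) = -2 + 3/t
D(V) = 5 (D(V) = 4 + 1 = 5)
g(d, Y) = 4 + d (g(d, Y) = -2 + (d + 6) = -2 + (6 + d) = 4 + d)
v(P) = -2 + 3/P
g(D(-3), 0)*(v(2) + 3) = (4 + 5)*((-2 + 3/2) + 3) = 9*((-2 + 3*(½)) + 3) = 9*((-2 + 3/2) + 3) = 9*(-½ + 3) = 9*(5/2) = 45/2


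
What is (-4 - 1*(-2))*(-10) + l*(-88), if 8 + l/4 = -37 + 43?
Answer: 724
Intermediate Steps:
l = -8 (l = -32 + 4*(-37 + 43) = -32 + 4*6 = -32 + 24 = -8)
(-4 - 1*(-2))*(-10) + l*(-88) = (-4 - 1*(-2))*(-10) - 8*(-88) = (-4 + 2)*(-10) + 704 = -2*(-10) + 704 = 20 + 704 = 724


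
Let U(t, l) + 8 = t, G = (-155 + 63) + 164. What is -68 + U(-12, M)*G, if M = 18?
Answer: -1508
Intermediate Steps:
G = 72 (G = -92 + 164 = 72)
U(t, l) = -8 + t
-68 + U(-12, M)*G = -68 + (-8 - 12)*72 = -68 - 20*72 = -68 - 1440 = -1508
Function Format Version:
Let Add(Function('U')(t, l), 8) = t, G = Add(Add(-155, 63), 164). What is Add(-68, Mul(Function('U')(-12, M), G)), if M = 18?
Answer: -1508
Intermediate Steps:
G = 72 (G = Add(-92, 164) = 72)
Function('U')(t, l) = Add(-8, t)
Add(-68, Mul(Function('U')(-12, M), G)) = Add(-68, Mul(Add(-8, -12), 72)) = Add(-68, Mul(-20, 72)) = Add(-68, -1440) = -1508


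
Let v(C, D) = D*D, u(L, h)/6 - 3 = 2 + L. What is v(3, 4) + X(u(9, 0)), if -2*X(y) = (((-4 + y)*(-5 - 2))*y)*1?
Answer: 23536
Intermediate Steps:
u(L, h) = 30 + 6*L (u(L, h) = 18 + 6*(2 + L) = 18 + (12 + 6*L) = 30 + 6*L)
X(y) = -y*(28 - 7*y)/2 (X(y) = -((-4 + y)*(-5 - 2))*y/2 = -((-4 + y)*(-7))*y/2 = -(28 - 7*y)*y/2 = -y*(28 - 7*y)/2)
v(C, D) = D²
v(3, 4) + X(u(9, 0)) = 4² + 7*(30 + 6*9)*(-4 + (30 + 6*9))/2 = 16 + 7*(30 + 54)*(-4 + (30 + 54))/2 = 16 + (7/2)*84*(-4 + 84) = 16 + (7/2)*84*80 = 16 + 23520 = 23536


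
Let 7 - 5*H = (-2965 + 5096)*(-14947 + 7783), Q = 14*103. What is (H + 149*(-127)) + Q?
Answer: 15179086/5 ≈ 3.0358e+6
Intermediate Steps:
Q = 1442
H = 15266491/5 (H = 7/5 - (-2965 + 5096)*(-14947 + 7783)/5 = 7/5 - 2131*(-7164)/5 = 7/5 - ⅕*(-15266484) = 7/5 + 15266484/5 = 15266491/5 ≈ 3.0533e+6)
(H + 149*(-127)) + Q = (15266491/5 + 149*(-127)) + 1442 = (15266491/5 - 18923) + 1442 = 15171876/5 + 1442 = 15179086/5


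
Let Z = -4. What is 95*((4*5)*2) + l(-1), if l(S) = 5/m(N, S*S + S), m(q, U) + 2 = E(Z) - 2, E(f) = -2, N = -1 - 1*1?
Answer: 22795/6 ≈ 3799.2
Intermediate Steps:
N = -2 (N = -1 - 1 = -2)
m(q, U) = -6 (m(q, U) = -2 + (-2 - 2) = -2 - 4 = -6)
l(S) = -⅚ (l(S) = 5/(-6) = 5*(-⅙) = -⅚)
95*((4*5)*2) + l(-1) = 95*((4*5)*2) - ⅚ = 95*(20*2) - ⅚ = 95*40 - ⅚ = 3800 - ⅚ = 22795/6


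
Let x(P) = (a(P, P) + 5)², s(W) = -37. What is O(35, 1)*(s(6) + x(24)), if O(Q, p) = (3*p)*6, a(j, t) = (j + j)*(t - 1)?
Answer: 22137192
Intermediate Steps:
a(j, t) = 2*j*(-1 + t) (a(j, t) = (2*j)*(-1 + t) = 2*j*(-1 + t))
x(P) = (5 + 2*P*(-1 + P))² (x(P) = (2*P*(-1 + P) + 5)² = (5 + 2*P*(-1 + P))²)
O(Q, p) = 18*p
O(35, 1)*(s(6) + x(24)) = (18*1)*(-37 + (5 + 2*24*(-1 + 24))²) = 18*(-37 + (5 + 2*24*23)²) = 18*(-37 + (5 + 1104)²) = 18*(-37 + 1109²) = 18*(-37 + 1229881) = 18*1229844 = 22137192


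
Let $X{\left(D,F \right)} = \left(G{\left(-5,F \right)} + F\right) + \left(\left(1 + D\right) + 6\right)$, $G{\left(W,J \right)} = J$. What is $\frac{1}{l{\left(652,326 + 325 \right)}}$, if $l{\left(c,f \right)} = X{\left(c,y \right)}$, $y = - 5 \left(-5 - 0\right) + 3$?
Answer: $\frac{1}{715} \approx 0.0013986$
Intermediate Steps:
$y = 28$ ($y = - 5 \left(-5 + 0\right) + 3 = \left(-5\right) \left(-5\right) + 3 = 25 + 3 = 28$)
$X{\left(D,F \right)} = 7 + D + 2 F$ ($X{\left(D,F \right)} = \left(F + F\right) + \left(\left(1 + D\right) + 6\right) = 2 F + \left(7 + D\right) = 7 + D + 2 F$)
$l{\left(c,f \right)} = 63 + c$ ($l{\left(c,f \right)} = 7 + c + 2 \cdot 28 = 7 + c + 56 = 63 + c$)
$\frac{1}{l{\left(652,326 + 325 \right)}} = \frac{1}{63 + 652} = \frac{1}{715}$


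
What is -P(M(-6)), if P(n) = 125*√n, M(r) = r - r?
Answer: 0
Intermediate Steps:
M(r) = 0
-P(M(-6)) = -125*√0 = -125*0 = -1*0 = 0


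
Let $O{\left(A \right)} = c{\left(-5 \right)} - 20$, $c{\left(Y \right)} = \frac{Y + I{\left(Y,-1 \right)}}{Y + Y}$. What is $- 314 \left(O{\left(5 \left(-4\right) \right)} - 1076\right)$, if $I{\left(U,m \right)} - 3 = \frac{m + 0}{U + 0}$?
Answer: $\frac{8602187}{25} \approx 3.4409 \cdot 10^{5}$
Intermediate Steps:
$I{\left(U,m \right)} = 3 + \frac{m}{U}$ ($I{\left(U,m \right)} = 3 + \frac{m + 0}{U + 0} = 3 + \frac{m}{U}$)
$c{\left(Y \right)} = \frac{3 + Y - \frac{1}{Y}}{2 Y}$ ($c{\left(Y \right)} = \frac{Y + \left(3 - \frac{1}{Y}\right)}{Y + Y} = \frac{3 + Y - \frac{1}{Y}}{2 Y}$)
$O{\left(A \right)} = - \frac{991}{50}$ ($O{\left(A \right)} = \frac{-1 + \left(-5\right)^{2} + 3 \left(-5\right)}{2 \cdot 25} - 20 = \frac{1}{2} \cdot \frac{1}{25} \left(-1 + 25 - 15\right) - 20 = \frac{1}{2} \cdot \frac{1}{25} \cdot 9 - 20 = \frac{9}{50} - 20 = - \frac{991}{50}$)
$- 314 \left(O{\left(5 \left(-4\right) \right)} - 1076\right) = - 314 \left(- \frac{991}{50} - 1076\right) = \left(-314\right) \left(- \frac{54791}{50}\right) = \frac{8602187}{25}$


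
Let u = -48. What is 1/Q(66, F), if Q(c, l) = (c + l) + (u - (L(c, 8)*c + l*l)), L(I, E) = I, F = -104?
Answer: -1/15258 ≈ -6.5539e-5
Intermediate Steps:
Q(c, l) = -48 + c + l - c² - l² (Q(c, l) = (c + l) + (-48 - (c*c + l*l)) = (c + l) + (-48 - (c² + l²)) = (c + l) + (-48 + (-c² - l²)) = (c + l) + (-48 - c² - l²) = -48 + c + l - c² - l²)
1/Q(66, F) = 1/(-48 + 66 - 104 - 1*66² - 1*(-104)²) = 1/(-48 + 66 - 104 - 1*4356 - 1*10816) = 1/(-48 + 66 - 104 - 4356 - 10816) = 1/(-15258) = -1/15258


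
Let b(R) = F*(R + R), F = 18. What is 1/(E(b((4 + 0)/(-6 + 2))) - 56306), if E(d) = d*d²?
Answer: -1/102962 ≈ -9.7123e-6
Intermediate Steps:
b(R) = 36*R (b(R) = 18*(R + R) = 18*(2*R) = 36*R)
E(d) = d³
1/(E(b((4 + 0)/(-6 + 2))) - 56306) = 1/((36*((4 + 0)/(-6 + 2)))³ - 56306) = 1/((36*(4/(-4)))³ - 56306) = 1/((36*(4*(-¼)))³ - 56306) = 1/((36*(-1))³ - 56306) = 1/((-36)³ - 56306) = 1/(-46656 - 56306) = 1/(-102962) = -1/102962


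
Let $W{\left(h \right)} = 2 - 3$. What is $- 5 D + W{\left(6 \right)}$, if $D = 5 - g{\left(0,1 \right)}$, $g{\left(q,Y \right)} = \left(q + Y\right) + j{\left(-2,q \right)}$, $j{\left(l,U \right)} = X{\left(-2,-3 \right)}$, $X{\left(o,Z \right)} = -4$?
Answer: $-41$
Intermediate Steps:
$j{\left(l,U \right)} = -4$
$g{\left(q,Y \right)} = -4 + Y + q$ ($g{\left(q,Y \right)} = \left(q + Y\right) - 4 = \left(Y + q\right) - 4 = -4 + Y + q$)
$D = 8$ ($D = 5 - \left(-4 + 1 + 0\right) = 5 - -3 = 5 + 3 = 8$)
$W{\left(h \right)} = -1$ ($W{\left(h \right)} = 2 - 3 = -1$)
$- 5 D + W{\left(6 \right)} = \left(-5\right) 8 - 1 = -40 - 1 = -41$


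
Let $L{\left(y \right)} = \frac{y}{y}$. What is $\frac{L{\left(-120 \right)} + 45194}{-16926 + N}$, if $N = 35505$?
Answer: $\frac{15065}{6193} \approx 2.4326$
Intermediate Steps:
$L{\left(y \right)} = 1$
$\frac{L{\left(-120 \right)} + 45194}{-16926 + N} = \frac{1 + 45194}{-16926 + 35505} = \frac{45195}{18579} = 45195 \cdot \frac{1}{18579} = \frac{15065}{6193}$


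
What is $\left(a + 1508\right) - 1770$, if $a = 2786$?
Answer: $2524$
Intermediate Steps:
$\left(a + 1508\right) - 1770 = \left(2786 + 1508\right) - 1770 = 4294 - 1770 = 2524$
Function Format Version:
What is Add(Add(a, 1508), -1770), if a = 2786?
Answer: 2524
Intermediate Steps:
Add(Add(a, 1508), -1770) = Add(Add(2786, 1508), -1770) = Add(4294, -1770) = 2524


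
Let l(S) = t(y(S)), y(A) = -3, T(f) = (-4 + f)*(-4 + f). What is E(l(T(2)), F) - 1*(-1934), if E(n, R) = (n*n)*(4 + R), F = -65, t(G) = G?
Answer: 1385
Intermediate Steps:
T(f) = (-4 + f)²
l(S) = -3
E(n, R) = n²*(4 + R)
E(l(T(2)), F) - 1*(-1934) = (-3)²*(4 - 65) - 1*(-1934) = 9*(-61) + 1934 = -549 + 1934 = 1385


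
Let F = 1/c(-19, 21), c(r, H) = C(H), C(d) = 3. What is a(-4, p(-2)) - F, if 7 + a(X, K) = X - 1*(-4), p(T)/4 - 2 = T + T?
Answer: -22/3 ≈ -7.3333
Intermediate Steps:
c(r, H) = 3
p(T) = 8 + 8*T (p(T) = 8 + 4*(T + T) = 8 + 4*(2*T) = 8 + 8*T)
a(X, K) = -3 + X (a(X, K) = -7 + (X - 1*(-4)) = -7 + (X + 4) = -7 + (4 + X) = -3 + X)
F = 1/3 ≈ 0.33333
a(-4, p(-2)) - F = (-3 - 4) - 1*1/3 = -7 - 1/3 = -22/3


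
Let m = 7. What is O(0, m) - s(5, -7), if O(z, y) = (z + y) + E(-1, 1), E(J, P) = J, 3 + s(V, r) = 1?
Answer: 8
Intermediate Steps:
s(V, r) = -2 (s(V, r) = -3 + 1 = -2)
O(z, y) = -1 + y + z (O(z, y) = (z + y) - 1 = (y + z) - 1 = -1 + y + z)
O(0, m) - s(5, -7) = (-1 + 7 + 0) - 1*(-2) = 6 + 2 = 8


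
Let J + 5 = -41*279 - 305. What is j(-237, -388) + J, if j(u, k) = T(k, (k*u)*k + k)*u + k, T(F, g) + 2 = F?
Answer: 80293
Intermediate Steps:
T(F, g) = -2 + F
j(u, k) = k + u*(-2 + k) (j(u, k) = (-2 + k)*u + k = u*(-2 + k) + k = k + u*(-2 + k))
J = -11749 (J = -5 + (-41*279 - 305) = -5 + (-11439 - 305) = -5 - 11744 = -11749)
j(-237, -388) + J = (-388 - 237*(-2 - 388)) - 11749 = (-388 - 237*(-390)) - 11749 = (-388 + 92430) - 11749 = 92042 - 11749 = 80293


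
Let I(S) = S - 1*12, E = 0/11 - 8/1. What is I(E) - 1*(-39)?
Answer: 19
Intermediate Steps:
E = -8 (E = 0*(1/11) - 8*1 = 0 - 8 = -8)
I(S) = -12 + S (I(S) = S - 12 = -12 + S)
I(E) - 1*(-39) = (-12 - 8) - 1*(-39) = -20 + 39 = 19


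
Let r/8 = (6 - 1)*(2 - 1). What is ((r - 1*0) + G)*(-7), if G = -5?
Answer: -245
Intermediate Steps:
r = 40 (r = 8*((6 - 1)*(2 - 1)) = 8*(5*1) = 8*5 = 40)
((r - 1*0) + G)*(-7) = ((40 - 1*0) - 5)*(-7) = ((40 + 0) - 5)*(-7) = (40 - 5)*(-7) = 35*(-7) = -245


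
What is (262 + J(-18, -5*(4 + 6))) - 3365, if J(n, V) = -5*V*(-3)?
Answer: -3853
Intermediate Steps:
J(n, V) = 15*V
(262 + J(-18, -5*(4 + 6))) - 3365 = (262 + 15*(-5*(4 + 6))) - 3365 = (262 + 15*(-5*10)) - 3365 = (262 + 15*(-50)) - 3365 = (262 - 750) - 3365 = -488 - 3365 = -3853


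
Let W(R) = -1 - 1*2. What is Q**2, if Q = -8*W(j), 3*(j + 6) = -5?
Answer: 576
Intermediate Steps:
j = -23/3 (j = -6 + (1/3)*(-5) = -6 - 5/3 = -23/3 ≈ -7.6667)
W(R) = -3 (W(R) = -1 - 2 = -3)
Q = 24 (Q = -8*(-3) = 24)
Q**2 = 24**2 = 576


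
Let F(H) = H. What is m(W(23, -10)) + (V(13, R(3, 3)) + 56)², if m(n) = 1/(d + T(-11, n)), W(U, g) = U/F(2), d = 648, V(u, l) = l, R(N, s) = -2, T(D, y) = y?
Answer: 3846206/1319 ≈ 2916.0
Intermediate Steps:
W(U, g) = U/2
m(n) = 1/(648 + n)
m(W(23, -10)) + (V(13, R(3, 3)) + 56)² = 1/(648 + (½)*23) + (-2 + 56)² = 1/(648 + 23/2) + 54² = 1/(1319/2) + 2916 = 2/1319 + 2916 = 3846206/1319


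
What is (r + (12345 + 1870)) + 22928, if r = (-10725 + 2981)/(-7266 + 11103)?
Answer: 142509947/3837 ≈ 37141.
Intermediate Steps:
r = -7744/3837 ≈ -2.0182
(r + (12345 + 1870)) + 22928 = (-7744/3837 + (12345 + 1870)) + 22928 = (-7744/3837 + 14215) + 22928 = 54535211/3837 + 22928 = 142509947/3837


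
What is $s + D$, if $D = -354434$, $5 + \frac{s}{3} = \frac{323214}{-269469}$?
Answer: $- \frac{10612665247}{29941} \approx -3.5445 \cdot 10^{5}$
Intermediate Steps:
$s = - \frac{556853}{29941}$ ($s = -15 + 3 \frac{323214}{-269469} = -15 + 3 \cdot 323214 \left(- \frac{1}{269469}\right) = -15 + 3 \left(- \frac{107738}{89823}\right) = -15 - \frac{107738}{29941} = - \frac{556853}{29941} \approx -18.598$)
$s + D = - \frac{556853}{29941} - 354434 = - \frac{10612665247}{29941}$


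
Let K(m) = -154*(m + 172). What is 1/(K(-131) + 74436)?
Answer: 1/68122 ≈ 1.4680e-5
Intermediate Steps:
K(m) = -26488 - 154*m (K(m) = -154*(172 + m) = -26488 - 154*m)
1/(K(-131) + 74436) = 1/((-26488 - 154*(-131)) + 74436) = 1/((-26488 + 20174) + 74436) = 1/(-6314 + 74436) = 1/68122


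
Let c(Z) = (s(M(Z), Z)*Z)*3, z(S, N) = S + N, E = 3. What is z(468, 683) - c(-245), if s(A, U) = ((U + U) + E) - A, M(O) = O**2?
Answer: -44475169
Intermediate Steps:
z(S, N) = N + S
s(A, U) = 3 - A + 2*U (s(A, U) = ((U + U) + 3) - A = (2*U + 3) - A = (3 + 2*U) - A = 3 - A + 2*U)
c(Z) = 3*Z*(3 - Z**2 + 2*Z) (c(Z) = ((3 - Z**2 + 2*Z)*Z)*3 = (Z*(3 - Z**2 + 2*Z))*3 = 3*Z*(3 - Z**2 + 2*Z))
z(468, 683) - c(-245) = (683 + 468) - 3*(-245)*(3 - 1*(-245)**2 + 2*(-245)) = 1151 - 3*(-245)*(3 - 1*60025 - 490) = 1151 - 3*(-245)*(3 - 60025 - 490) = 1151 - 3*(-245)*(-60512) = 1151 - 1*44476320 = 1151 - 44476320 = -44475169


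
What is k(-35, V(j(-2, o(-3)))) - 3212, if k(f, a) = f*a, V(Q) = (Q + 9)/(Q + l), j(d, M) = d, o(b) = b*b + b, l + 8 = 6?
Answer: -12603/4 ≈ -3150.8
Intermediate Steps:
l = -2 (l = -8 + 6 = -2)
o(b) = b + b**2 (o(b) = b**2 + b = b + b**2)
V(Q) = (9 + Q)/(-2 + Q) (V(Q) = (Q + 9)/(Q - 2) = (9 + Q)/(-2 + Q))
k(f, a) = a*f
k(-35, V(j(-2, o(-3)))) - 3212 = ((9 - 2)/(-2 - 2))*(-35) - 3212 = (7/(-4))*(-35) - 3212 = -1/4*7*(-35) - 3212 = -7/4*(-35) - 3212 = 245/4 - 3212 = -12603/4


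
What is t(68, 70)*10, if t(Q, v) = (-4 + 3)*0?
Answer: 0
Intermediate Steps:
t(Q, v) = 0 (t(Q, v) = -1*0 = 0)
t(68, 70)*10 = 0*10 = 0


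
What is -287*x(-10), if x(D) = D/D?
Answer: -287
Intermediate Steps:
x(D) = 1
-287*x(-10) = -287*1 = -287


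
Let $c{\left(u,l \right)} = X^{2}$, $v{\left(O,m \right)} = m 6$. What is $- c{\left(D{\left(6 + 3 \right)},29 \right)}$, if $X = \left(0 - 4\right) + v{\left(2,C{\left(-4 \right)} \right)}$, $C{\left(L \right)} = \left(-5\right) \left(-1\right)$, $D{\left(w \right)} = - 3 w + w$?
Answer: $-676$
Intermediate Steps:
$D{\left(w \right)} = - 2 w$
$C{\left(L \right)} = 5$
$v{\left(O,m \right)} = 6 m$
$X = 26$ ($X = \left(0 - 4\right) + 6 \cdot 5 = -4 + 30 = 26$)
$c{\left(u,l \right)} = 676$ ($c{\left(u,l \right)} = 26^{2} = 676$)
$- c{\left(D{\left(6 + 3 \right)},29 \right)} = \left(-1\right) 676 = -676$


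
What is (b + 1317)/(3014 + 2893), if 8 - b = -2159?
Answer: 3484/5907 ≈ 0.58981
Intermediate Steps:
b = 2167 (b = 8 - 1*(-2159) = 8 + 2159 = 2167)
(b + 1317)/(3014 + 2893) = (2167 + 1317)/(3014 + 2893) = 3484/5907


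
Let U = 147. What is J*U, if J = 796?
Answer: 117012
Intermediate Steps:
J*U = 796*147 = 117012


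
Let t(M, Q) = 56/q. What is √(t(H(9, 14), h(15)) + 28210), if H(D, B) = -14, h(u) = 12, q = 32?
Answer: 49*√47/2 ≈ 167.96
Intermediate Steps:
t(M, Q) = 7/4 (t(M, Q) = 56/32 = 56*(1/32) = 7/4)
√(t(H(9, 14), h(15)) + 28210) = √(7/4 + 28210) = √(112847/4) = 49*√47/2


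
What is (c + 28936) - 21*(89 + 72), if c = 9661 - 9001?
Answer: 26215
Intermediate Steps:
c = 660
(c + 28936) - 21*(89 + 72) = (660 + 28936) - 21*(89 + 72) = 29596 - 21*161 = 29596 - 3381 = 26215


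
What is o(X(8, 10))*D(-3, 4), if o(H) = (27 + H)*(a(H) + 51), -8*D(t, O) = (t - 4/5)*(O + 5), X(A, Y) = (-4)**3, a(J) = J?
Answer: 82251/40 ≈ 2056.3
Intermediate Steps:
X(A, Y) = -64
D(t, O) = -(5 + O)*(-4/5 + t)/8 (D(t, O) = -(t - 4/5)*(O + 5)/8 = -(t - 4*1/5)*(5 + O)/8 = -(t - 4/5)*(5 + O)/8 = -(-4/5 + t)*(5 + O)/8 = -(5 + O)*(-4/5 + t)/8)
o(H) = (27 + H)*(51 + H) (o(H) = (27 + H)*(H + 51) = (27 + H)*(51 + H))
o(X(8, 10))*D(-3, 4) = (1377 + (-64)**2 + 78*(-64))*(1/2 - 5/8*(-3) + (1/10)*4 - 1/8*4*(-3)) = (1377 + 4096 - 4992)*(1/2 + 15/8 + 2/5 + 3/2) = 481*(171/40) = 82251/40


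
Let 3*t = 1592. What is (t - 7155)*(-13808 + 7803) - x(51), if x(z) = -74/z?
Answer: 676245093/17 ≈ 3.9779e+7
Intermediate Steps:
t = 1592/3 (t = (⅓)*1592 = 1592/3 ≈ 530.67)
(t - 7155)*(-13808 + 7803) - x(51) = (1592/3 - 7155)*(-13808 + 7803) - (-74)/51 = -19873/3*(-6005) - (-74)/51 = 119337365/3 - 1*(-74/51) = 119337365/3 + 74/51 = 676245093/17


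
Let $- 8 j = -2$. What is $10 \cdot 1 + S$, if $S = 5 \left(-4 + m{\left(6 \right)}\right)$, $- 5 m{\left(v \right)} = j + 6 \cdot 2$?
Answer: $- \frac{89}{4} \approx -22.25$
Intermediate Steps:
$j = \frac{1}{4}$ ($j = \left(- \frac{1}{8}\right) \left(-2\right) = \frac{1}{4} \approx 0.25$)
$m{\left(v \right)} = - \frac{49}{20}$ ($m{\left(v \right)} = - \frac{\frac{1}{4} + 6 \cdot 2}{5} = - \frac{\frac{1}{4} + 12}{5} = \left(- \frac{1}{5}\right) \frac{49}{4} = - \frac{49}{20}$)
$S = - \frac{129}{4}$ ($S = 5 \left(-4 - \frac{49}{20}\right) = 5 \left(- \frac{129}{20}\right) = - \frac{129}{4} \approx -32.25$)
$10 \cdot 1 + S = 10 \cdot 1 - \frac{129}{4} = 10 - \frac{129}{4} = - \frac{89}{4}$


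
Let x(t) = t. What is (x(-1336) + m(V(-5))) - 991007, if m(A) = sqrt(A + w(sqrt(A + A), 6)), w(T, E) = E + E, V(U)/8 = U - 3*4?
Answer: -992343 + 2*I*sqrt(31) ≈ -9.9234e+5 + 11.136*I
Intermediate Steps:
V(U) = -96 + 8*U (V(U) = 8*(U - 3*4) = 8*(U - 12) = 8*(-12 + U) = -96 + 8*U)
w(T, E) = 2*E
m(A) = sqrt(12 + A) (m(A) = sqrt(A + 2*6) = sqrt(A + 12) = sqrt(12 + A))
(x(-1336) + m(V(-5))) - 991007 = (-1336 + sqrt(12 + (-96 + 8*(-5)))) - 991007 = (-1336 + sqrt(12 + (-96 - 40))) - 991007 = (-1336 + sqrt(12 - 136)) - 991007 = (-1336 + sqrt(-124)) - 991007 = (-1336 + 2*I*sqrt(31)) - 991007 = -992343 + 2*I*sqrt(31)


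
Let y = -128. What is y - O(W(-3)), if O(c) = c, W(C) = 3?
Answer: -131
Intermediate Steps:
y - O(W(-3)) = -128 - 1*3 = -128 - 3 = -131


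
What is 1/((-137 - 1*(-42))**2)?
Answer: 1/9025 ≈ 0.00011080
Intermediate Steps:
1/((-137 - 1*(-42))**2) = 1/((-137 + 42)**2) = 1/((-95)**2) = 1/9025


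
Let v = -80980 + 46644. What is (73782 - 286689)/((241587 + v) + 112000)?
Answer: -70969/106417 ≈ -0.66689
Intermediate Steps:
v = -34336
(73782 - 286689)/((241587 + v) + 112000) = (73782 - 286689)/((241587 - 34336) + 112000) = -212907/(207251 + 112000) = -212907/319251 = -212907*1/319251 = -70969/106417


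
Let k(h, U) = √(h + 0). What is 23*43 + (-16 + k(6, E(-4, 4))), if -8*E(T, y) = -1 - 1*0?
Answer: 973 + √6 ≈ 975.45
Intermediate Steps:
E(T, y) = ⅛ (E(T, y) = -(-1 - 1*0)/8 = -(-1 + 0)/8 = -⅛*(-1) = ⅛)
k(h, U) = √h
23*43 + (-16 + k(6, E(-4, 4))) = 23*43 + (-16 + √6) = 989 + (-16 + √6) = 973 + √6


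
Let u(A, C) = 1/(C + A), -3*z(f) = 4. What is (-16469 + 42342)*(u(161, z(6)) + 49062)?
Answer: 608033636973/479 ≈ 1.2694e+9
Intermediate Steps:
z(f) = -4/3 (z(f) = -⅓*4 = -4/3)
u(A, C) = 1/(A + C)
(-16469 + 42342)*(u(161, z(6)) + 49062) = (-16469 + 42342)*(1/(161 - 4/3) + 49062) = 25873*(1/(479/3) + 49062) = 25873*(3/479 + 49062) = 25873*(23500701/479) = 608033636973/479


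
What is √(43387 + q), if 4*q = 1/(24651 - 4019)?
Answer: √18468953174246/20632 ≈ 208.30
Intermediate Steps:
q = 1/82528 (q = 1/(4*(24651 - 4019)) = (¼)/20632 = (¼)*(1/20632) = 1/82528 ≈ 1.2117e-5)
√(43387 + q) = √(43387 + 1/82528) = √(3580642337/82528) = √18468953174246/20632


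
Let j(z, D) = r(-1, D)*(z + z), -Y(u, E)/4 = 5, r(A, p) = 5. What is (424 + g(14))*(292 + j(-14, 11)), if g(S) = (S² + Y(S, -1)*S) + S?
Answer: 53808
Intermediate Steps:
Y(u, E) = -20 (Y(u, E) = -4*5 = -20)
j(z, D) = 10*z (j(z, D) = 5*(z + z) = 5*(2*z) = 10*z)
g(S) = S² - 19*S (g(S) = (S² - 20*S) + S = S² - 19*S)
(424 + g(14))*(292 + j(-14, 11)) = (424 + 14*(-19 + 14))*(292 + 10*(-14)) = (424 + 14*(-5))*(292 - 140) = (424 - 70)*152 = 354*152 = 53808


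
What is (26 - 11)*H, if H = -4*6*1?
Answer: -360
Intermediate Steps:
H = -24 (H = -24*1 = -24)
(26 - 11)*H = (26 - 11)*(-24) = 15*(-24) = -360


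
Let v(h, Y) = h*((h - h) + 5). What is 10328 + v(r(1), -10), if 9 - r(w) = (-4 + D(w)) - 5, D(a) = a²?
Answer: 10413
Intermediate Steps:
r(w) = 18 - w² (r(w) = 9 - ((-4 + w²) - 5) = 9 - (-9 + w²) = 9 + (9 - w²) = 18 - w²)
v(h, Y) = 5*h (v(h, Y) = h*(0 + 5) = h*5 = 5*h)
10328 + v(r(1), -10) = 10328 + 5*(18 - 1*1²) = 10328 + 5*(18 - 1*1) = 10328 + 5*(18 - 1) = 10328 + 5*17 = 10328 + 85 = 10413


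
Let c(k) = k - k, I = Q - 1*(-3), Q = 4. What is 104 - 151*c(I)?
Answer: 104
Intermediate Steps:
I = 7 (I = 4 - 1*(-3) = 4 + 3 = 7)
c(k) = 0
104 - 151*c(I) = 104 - 151*0 = 104 + 0 = 104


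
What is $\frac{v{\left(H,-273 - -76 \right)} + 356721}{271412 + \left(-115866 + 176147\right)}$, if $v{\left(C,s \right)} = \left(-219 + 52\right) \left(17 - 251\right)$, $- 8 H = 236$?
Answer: $\frac{395799}{331693} \approx 1.1933$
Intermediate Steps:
$H = - \frac{59}{2}$ ($H = \left(- \frac{1}{8}\right) 236 = - \frac{59}{2} \approx -29.5$)
$v{\left(C,s \right)} = 39078$ ($v{\left(C,s \right)} = \left(-167\right) \left(-234\right) = 39078$)
$\frac{v{\left(H,-273 - -76 \right)} + 356721}{271412 + \left(-115866 + 176147\right)} = \frac{39078 + 356721}{271412 + \left(-115866 + 176147\right)} = \frac{395799}{271412 + 60281} = \frac{395799}{331693}$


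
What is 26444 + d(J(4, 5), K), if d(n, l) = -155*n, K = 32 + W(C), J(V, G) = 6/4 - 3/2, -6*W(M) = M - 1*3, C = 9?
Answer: 26444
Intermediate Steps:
W(M) = ½ - M/6 (W(M) = -(M - 1*3)/6 = -(M - 3)/6 = -(-3 + M)/6 = ½ - M/6)
J(V, G) = 0 (J(V, G) = 6*(¼) - 3*½ = 3/2 - 3/2 = 0)
K = 31 (K = 32 + (½ - ⅙*9) = 32 + (½ - 3/2) = 32 - 1 = 31)
26444 + d(J(4, 5), K) = 26444 - 155*0 = 26444 + 0 = 26444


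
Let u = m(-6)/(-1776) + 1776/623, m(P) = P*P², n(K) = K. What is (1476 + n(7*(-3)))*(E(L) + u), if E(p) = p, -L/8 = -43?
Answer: 23274353145/46102 ≈ 5.0485e+5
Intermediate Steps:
L = 344 (L = -8*(-43) = 344)
m(P) = P³
u = 137031/46102 (u = (-6)³/(-1776) + 1776/623 = -216*(-1/1776) + 1776*(1/623) = 9/74 + 1776/623 = 137031/46102 ≈ 2.9723)
(1476 + n(7*(-3)))*(E(L) + u) = (1476 + 7*(-3))*(344 + 137031/46102) = (1476 - 21)*(15996119/46102) = 1455*(15996119/46102) = 23274353145/46102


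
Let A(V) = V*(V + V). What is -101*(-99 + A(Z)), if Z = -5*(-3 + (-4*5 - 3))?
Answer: -3403801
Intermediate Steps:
Z = 130 (Z = -5*(-3 + (-20 - 3)) = -5*(-3 - 23) = -5*(-26) = 130)
A(V) = 2*V² (A(V) = V*(2*V) = 2*V²)
-101*(-99 + A(Z)) = -101*(-99 + 2*130²) = -101*(-99 + 2*16900) = -101*(-99 + 33800) = -101*33701 = -3403801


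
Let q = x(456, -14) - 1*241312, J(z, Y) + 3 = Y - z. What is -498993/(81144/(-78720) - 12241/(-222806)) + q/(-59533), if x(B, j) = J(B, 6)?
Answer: 10854914336498519755/21228176112499 ≈ 5.1134e+5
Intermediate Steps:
J(z, Y) = -3 + Y - z (J(z, Y) = -3 + (Y - z) = -3 + Y - z)
x(B, j) = 3 - B (x(B, j) = -3 + 6 - B = 3 - B)
q = -241765 (q = (3 - 1*456) - 1*241312 = (3 - 456) - 241312 = -453 - 241312 = -241765)
-498993/(81144/(-78720) - 12241/(-222806)) + q/(-59533) = -498993/(81144/(-78720) - 12241/(-222806)) - 241765/(-59533) = -498993/(81144*(-1/78720) - 12241*(-1/222806)) - 241765*(-1/59533) = -498993/(-3381/3280 + 12241/222806) + 241765/59533 = -498993/(-356578303/365401840) + 241765/59533 = -498993*(-365401840/356578303) + 241765/59533 = 182332960347120/356578303 + 241765/59533 = 10854914336498519755/21228176112499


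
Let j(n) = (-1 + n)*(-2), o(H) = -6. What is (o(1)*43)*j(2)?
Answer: 516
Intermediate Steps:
j(n) = 2 - 2*n
(o(1)*43)*j(2) = (-6*43)*(2 - 2*2) = -258*(2 - 4) = -258*(-2) = 516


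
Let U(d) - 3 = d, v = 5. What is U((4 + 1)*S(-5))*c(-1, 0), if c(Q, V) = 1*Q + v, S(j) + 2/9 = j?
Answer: -832/9 ≈ -92.444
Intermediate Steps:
S(j) = -2/9 + j
U(d) = 3 + d
c(Q, V) = 5 + Q (c(Q, V) = 1*Q + 5 = Q + 5 = 5 + Q)
U((4 + 1)*S(-5))*c(-1, 0) = (3 + (4 + 1)*(-2/9 - 5))*(5 - 1) = (3 + 5*(-47/9))*4 = (3 - 235/9)*4 = -208/9*4 = -832/9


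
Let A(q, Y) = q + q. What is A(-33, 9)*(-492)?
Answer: 32472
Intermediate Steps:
A(q, Y) = 2*q
A(-33, 9)*(-492) = (2*(-33))*(-492) = -66*(-492) = 32472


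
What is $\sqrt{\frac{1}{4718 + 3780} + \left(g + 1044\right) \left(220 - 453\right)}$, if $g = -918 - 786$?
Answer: $\frac{\sqrt{11105377103618}}{8498} \approx 392.15$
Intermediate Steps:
$g = -1704$
$\sqrt{\frac{1}{4718 + 3780} + \left(g + 1044\right) \left(220 - 453\right)} = \sqrt{\frac{1}{4718 + 3780} + \left(-1704 + 1044\right) \left(220 - 453\right)} = \sqrt{\frac{1}{8498} - 660 \left(220 - 453\right)} = \sqrt{\frac{1}{8498} - -153780} = \sqrt{\frac{1}{8498} + 153780} = \sqrt{\frac{1306822441}{8498}} = \frac{\sqrt{11105377103618}}{8498}$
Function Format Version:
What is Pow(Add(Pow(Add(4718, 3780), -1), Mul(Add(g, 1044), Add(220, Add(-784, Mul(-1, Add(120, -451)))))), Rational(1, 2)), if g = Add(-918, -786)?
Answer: Mul(Rational(1, 8498), Pow(11105377103618, Rational(1, 2))) ≈ 392.15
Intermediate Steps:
g = -1704
Pow(Add(Pow(Add(4718, 3780), -1), Mul(Add(g, 1044), Add(220, Add(-784, Mul(-1, Add(120, -451)))))), Rational(1, 2)) = Pow(Add(Pow(Add(4718, 3780), -1), Mul(Add(-1704, 1044), Add(220, Add(-784, Mul(-1, Add(120, -451)))))), Rational(1, 2)) = Pow(Add(Pow(8498, -1), Mul(-660, Add(220, Add(-784, Mul(-1, -331))))), Rational(1, 2)) = Pow(Add(Rational(1, 8498), Mul(-660, Add(220, Add(-784, 331)))), Rational(1, 2)) = Pow(Add(Rational(1, 8498), Mul(-660, Add(220, -453))), Rational(1, 2)) = Pow(Add(Rational(1, 8498), Mul(-660, -233)), Rational(1, 2)) = Pow(Add(Rational(1, 8498), 153780), Rational(1, 2)) = Pow(Rational(1306822441, 8498), Rational(1, 2)) = Mul(Rational(1, 8498), Pow(11105377103618, Rational(1, 2)))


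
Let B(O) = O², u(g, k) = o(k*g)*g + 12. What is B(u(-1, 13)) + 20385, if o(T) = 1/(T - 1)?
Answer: 4024021/196 ≈ 20531.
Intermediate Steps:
o(T) = 1/(-1 + T)
u(g, k) = 12 + g/(-1 + g*k) (u(g, k) = g/(-1 + k*g) + 12 = g/(-1 + g*k) + 12 = 12 + g/(-1 + g*k))
B(u(-1, 13)) + 20385 = (12 - 1/(-1 - 1*13))² + 20385 = (12 - 1/(-1 - 13))² + 20385 = (12 - 1/(-14))² + 20385 = (12 - 1*(-1/14))² + 20385 = (12 + 1/14)² + 20385 = (169/14)² + 20385 = 28561/196 + 20385 = 4024021/196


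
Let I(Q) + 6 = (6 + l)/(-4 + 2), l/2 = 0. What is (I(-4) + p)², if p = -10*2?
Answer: 841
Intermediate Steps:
l = 0 (l = 2*0 = 0)
p = -20
I(Q) = -9 (I(Q) = -6 + (6 + 0)/(-4 + 2) = -6 + 6/(-2) = -6 + 6*(-½) = -6 - 3 = -9)
(I(-4) + p)² = (-9 - 20)² = (-29)² = 841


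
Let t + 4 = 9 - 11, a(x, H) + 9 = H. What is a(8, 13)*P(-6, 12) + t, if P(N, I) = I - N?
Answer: 66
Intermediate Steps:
a(x, H) = -9 + H
t = -6 (t = -4 + (9 - 11) = -4 - 2 = -6)
a(8, 13)*P(-6, 12) + t = (-9 + 13)*(12 - 1*(-6)) - 6 = 4*(12 + 6) - 6 = 4*18 - 6 = 72 - 6 = 66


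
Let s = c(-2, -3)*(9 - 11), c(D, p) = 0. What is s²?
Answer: 0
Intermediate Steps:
s = 0 (s = 0*(9 - 11) = 0*(-2) = 0)
s² = 0² = 0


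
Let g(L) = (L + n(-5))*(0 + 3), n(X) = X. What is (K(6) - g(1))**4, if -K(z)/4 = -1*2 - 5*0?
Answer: 160000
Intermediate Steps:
K(z) = 8 (K(z) = -4*(-1*2 - 5*0) = -4*(-2 + 0) = -4*(-2) = 8)
g(L) = -15 + 3*L (g(L) = (L - 5)*(0 + 3) = (-5 + L)*3 = -15 + 3*L)
(K(6) - g(1))**4 = (8 - (-15 + 3*1))**4 = (8 - (-15 + 3))**4 = (8 - 1*(-12))**4 = (8 + 12)**4 = 20**4 = 160000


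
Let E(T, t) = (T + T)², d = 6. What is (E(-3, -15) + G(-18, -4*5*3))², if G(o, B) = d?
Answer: 1764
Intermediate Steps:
E(T, t) = 4*T² (E(T, t) = (2*T)² = 4*T²)
G(o, B) = 6
(E(-3, -15) + G(-18, -4*5*3))² = (4*(-3)² + 6)² = (4*9 + 6)² = (36 + 6)² = 42² = 1764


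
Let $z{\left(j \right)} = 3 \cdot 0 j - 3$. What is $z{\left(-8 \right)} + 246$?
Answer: $243$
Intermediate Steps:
$z{\left(j \right)} = -3$ ($z{\left(j \right)} = 3 \cdot 0 - 3 = 0 - 3 = -3$)
$z{\left(-8 \right)} + 246 = -3 + 246 = 243$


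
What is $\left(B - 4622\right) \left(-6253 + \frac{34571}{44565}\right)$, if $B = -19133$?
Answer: $\frac{1323772906874}{8913} \approx 1.4852 \cdot 10^{8}$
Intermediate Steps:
$\left(B - 4622\right) \left(-6253 + \frac{34571}{44565}\right) = \left(-19133 - 4622\right) \left(-6253 + \frac{34571}{44565}\right) = - 23755 \left(-6253 + 34571 \cdot \frac{1}{44565}\right) = - 23755 \left(-6253 + \frac{34571}{44565}\right) = \left(-23755\right) \left(- \frac{278630374}{44565}\right) = \frac{1323772906874}{8913}$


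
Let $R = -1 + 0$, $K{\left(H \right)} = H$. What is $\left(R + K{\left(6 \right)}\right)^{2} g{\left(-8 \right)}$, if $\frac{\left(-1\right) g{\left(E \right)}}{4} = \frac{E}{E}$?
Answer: $-100$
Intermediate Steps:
$g{\left(E \right)} = -4$ ($g{\left(E \right)} = - 4 \frac{E}{E} = \left(-4\right) 1 = -4$)
$R = -1$
$\left(R + K{\left(6 \right)}\right)^{2} g{\left(-8 \right)} = \left(-1 + 6\right)^{2} \left(-4\right) = 5^{2} \left(-4\right) = 25 \left(-4\right) = -100$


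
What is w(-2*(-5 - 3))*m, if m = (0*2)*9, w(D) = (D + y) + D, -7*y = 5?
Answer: 0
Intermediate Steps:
y = -5/7 (y = -⅐*5 = -5/7 ≈ -0.71429)
w(D) = -5/7 + 2*D (w(D) = (D - 5/7) + D = (-5/7 + D) + D = -5/7 + 2*D)
m = 0 (m = 0*9 = 0)
w(-2*(-5 - 3))*m = (-5/7 + 2*(-2*(-5 - 3)))*0 = (-5/7 + 2*(-2*(-8)))*0 = (-5/7 + 2*16)*0 = (-5/7 + 32)*0 = (219/7)*0 = 0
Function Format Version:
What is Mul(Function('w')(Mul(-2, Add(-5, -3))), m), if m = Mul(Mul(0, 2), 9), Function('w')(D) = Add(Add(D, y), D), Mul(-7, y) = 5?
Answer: 0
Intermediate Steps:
y = Rational(-5, 7) (y = Mul(Rational(-1, 7), 5) = Rational(-5, 7) ≈ -0.71429)
Function('w')(D) = Add(Rational(-5, 7), Mul(2, D)) (Function('w')(D) = Add(Add(D, Rational(-5, 7)), D) = Add(Add(Rational(-5, 7), D), D) = Add(Rational(-5, 7), Mul(2, D)))
m = 0 (m = Mul(0, 9) = 0)
Mul(Function('w')(Mul(-2, Add(-5, -3))), m) = Mul(Add(Rational(-5, 7), Mul(2, Mul(-2, Add(-5, -3)))), 0) = Mul(Add(Rational(-5, 7), Mul(2, Mul(-2, -8))), 0) = Mul(Add(Rational(-5, 7), Mul(2, 16)), 0) = Mul(Add(Rational(-5, 7), 32), 0) = Mul(Rational(219, 7), 0) = 0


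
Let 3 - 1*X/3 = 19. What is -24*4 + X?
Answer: -144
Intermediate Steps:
X = -48 (X = 9 - 3*19 = 9 - 57 = -48)
-24*4 + X = -24*4 - 48 = -96 - 48 = -144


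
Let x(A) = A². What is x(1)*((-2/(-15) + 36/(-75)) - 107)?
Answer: -8051/75 ≈ -107.35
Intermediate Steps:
x(1)*((-2/(-15) + 36/(-75)) - 107) = 1²*((-2/(-15) + 36/(-75)) - 107) = 1*((-2*(-1/15) + 36*(-1/75)) - 107) = 1*((2/15 - 12/25) - 107) = 1*(-26/75 - 107) = 1*(-8051/75) = -8051/75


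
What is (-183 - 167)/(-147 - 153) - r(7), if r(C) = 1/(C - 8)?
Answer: 13/6 ≈ 2.1667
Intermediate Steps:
r(C) = 1/(-8 + C)
(-183 - 167)/(-147 - 153) - r(7) = (-183 - 167)/(-147 - 153) - 1/(-8 + 7) = -350/(-300) - 1/(-1) = -350*(-1/300) - 1*(-1) = 7/6 + 1 = 13/6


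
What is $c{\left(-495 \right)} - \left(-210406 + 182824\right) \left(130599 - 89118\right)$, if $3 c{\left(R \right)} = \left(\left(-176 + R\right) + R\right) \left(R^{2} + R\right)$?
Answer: $1049088282$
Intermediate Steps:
$c{\left(R \right)} = \frac{\left(-176 + 2 R\right) \left(R + R^{2}\right)}{3}$ ($c{\left(R \right)} = \frac{\left(\left(-176 + R\right) + R\right) \left(R^{2} + R\right)}{3} = \frac{\left(-176 + 2 R\right) \left(R + R^{2}\right)}{3}$)
$c{\left(-495 \right)} - \left(-210406 + 182824\right) \left(130599 - 89118\right) = \frac{2}{3} \left(-495\right) \left(-88 + \left(-495\right)^{2} - -43065\right) - \left(-210406 + 182824\right) \left(130599 - 89118\right) = \frac{2}{3} \left(-495\right) \left(-88 + 245025 + 43065\right) - \left(-27582\right) 41481 = \frac{2}{3} \left(-495\right) 288002 - -1144128942 = -95040660 + 1144128942 = 1049088282$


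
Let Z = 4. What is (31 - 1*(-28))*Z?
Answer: 236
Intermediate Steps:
(31 - 1*(-28))*Z = (31 - 1*(-28))*4 = (31 + 28)*4 = 59*4 = 236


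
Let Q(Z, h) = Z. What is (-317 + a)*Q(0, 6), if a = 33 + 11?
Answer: 0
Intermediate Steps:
a = 44
(-317 + a)*Q(0, 6) = (-317 + 44)*0 = -273*0 = 0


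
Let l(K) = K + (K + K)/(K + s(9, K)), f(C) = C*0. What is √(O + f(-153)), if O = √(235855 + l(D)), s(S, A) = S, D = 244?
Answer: 253^(¾)*59733535^(¼)/253 ≈ 22.043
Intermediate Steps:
f(C) = 0
l(K) = K + 2*K/(9 + K) (l(K) = K + (K + K)/(K + 9) = K + (2*K)/(9 + K) = K + 2*K/(9 + K))
O = √15112584355/253 (O = √(235855 + 244*(11 + 244)/(9 + 244)) = √(235855 + 244*255/253) = √(235855 + 244*(1/253)*255) = √(235855 + 62220/253) = √(59733535/253) = √15112584355/253 ≈ 485.90)
√(O + f(-153)) = √(√15112584355/253 + 0) = √(√15112584355/253) = 253^(¾)*59733535^(¼)/253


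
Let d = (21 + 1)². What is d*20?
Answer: 9680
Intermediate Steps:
d = 484 (d = 22² = 484)
d*20 = 484*20 = 9680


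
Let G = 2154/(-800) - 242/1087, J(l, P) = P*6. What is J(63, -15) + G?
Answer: -40399499/434800 ≈ -92.915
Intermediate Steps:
J(l, P) = 6*P
G = -1267499/434800 (G = 2154*(-1/800) - 242*1/1087 = -1077/400 - 242/1087 = -1267499/434800 ≈ -2.9151)
J(63, -15) + G = 6*(-15) - 1267499/434800 = -90 - 1267499/434800 = -40399499/434800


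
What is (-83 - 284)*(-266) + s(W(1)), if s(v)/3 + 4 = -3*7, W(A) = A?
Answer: 97547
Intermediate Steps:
s(v) = -75 (s(v) = -12 + 3*(-3*7) = -12 + 3*(-21) = -12 - 63 = -75)
(-83 - 284)*(-266) + s(W(1)) = (-83 - 284)*(-266) - 75 = -367*(-266) - 75 = 97622 - 75 = 97547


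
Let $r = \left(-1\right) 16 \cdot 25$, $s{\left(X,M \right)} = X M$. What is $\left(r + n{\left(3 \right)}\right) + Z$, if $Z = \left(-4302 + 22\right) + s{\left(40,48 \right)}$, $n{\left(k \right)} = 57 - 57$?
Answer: $-2760$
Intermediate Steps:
$s{\left(X,M \right)} = M X$
$n{\left(k \right)} = 0$
$r = -400$ ($r = \left(-16\right) 25 = -400$)
$Z = -2360$ ($Z = \left(-4302 + 22\right) + 48 \cdot 40 = -4280 + 1920 = -2360$)
$\left(r + n{\left(3 \right)}\right) + Z = \left(-400 + 0\right) - 2360 = -400 - 2360 = -2760$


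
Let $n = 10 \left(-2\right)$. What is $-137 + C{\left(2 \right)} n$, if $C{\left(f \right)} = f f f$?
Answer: $-297$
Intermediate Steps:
$C{\left(f \right)} = f^{3}$ ($C{\left(f \right)} = f^{2} f = f^{3}$)
$n = -20$
$-137 + C{\left(2 \right)} n = -137 + 2^{3} \left(-20\right) = -137 + 8 \left(-20\right) = -137 - 160 = -297$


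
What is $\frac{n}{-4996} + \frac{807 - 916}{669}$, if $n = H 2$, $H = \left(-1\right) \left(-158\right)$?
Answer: $- \frac{188992}{835581} \approx -0.22618$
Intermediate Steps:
$H = 158$
$n = 316$ ($n = 158 \cdot 2 = 316$)
$\frac{n}{-4996} + \frac{807 - 916}{669} = \frac{316}{-4996} + \frac{807 - 916}{669} = 316 \left(- \frac{1}{4996}\right) - \frac{109}{669} = - \frac{79}{1249} - \frac{109}{669} = - \frac{188992}{835581}$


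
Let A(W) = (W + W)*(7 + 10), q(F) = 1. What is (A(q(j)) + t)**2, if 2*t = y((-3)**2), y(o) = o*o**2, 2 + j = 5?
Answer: 635209/4 ≈ 1.5880e+5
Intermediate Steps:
j = 3 (j = -2 + 5 = 3)
y(o) = o**3
A(W) = 34*W (A(W) = (2*W)*17 = 34*W)
t = 729/2 (t = ((-3)**2)**3/2 = (1/2)*9**3 = (1/2)*729 = 729/2 ≈ 364.50)
(A(q(j)) + t)**2 = (34*1 + 729/2)**2 = (34 + 729/2)**2 = (797/2)**2 = 635209/4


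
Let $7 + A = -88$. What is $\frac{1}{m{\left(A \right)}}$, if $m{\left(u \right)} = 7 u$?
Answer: $- \frac{1}{665} \approx -0.0015038$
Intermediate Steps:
$A = -95$ ($A = -7 - 88 = -95$)
$\frac{1}{m{\left(A \right)}} = \frac{1}{7 \left(-95\right)} = \frac{1}{-665} = - \frac{1}{665}$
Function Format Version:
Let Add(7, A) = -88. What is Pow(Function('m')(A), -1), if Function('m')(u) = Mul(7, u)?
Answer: Rational(-1, 665) ≈ -0.0015038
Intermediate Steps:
A = -95 (A = Add(-7, -88) = -95)
Pow(Function('m')(A), -1) = Pow(Mul(7, -95), -1) = Pow(-665, -1) = Rational(-1, 665)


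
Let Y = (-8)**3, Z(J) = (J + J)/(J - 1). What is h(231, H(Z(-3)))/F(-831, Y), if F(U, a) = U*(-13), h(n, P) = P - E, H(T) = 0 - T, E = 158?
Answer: -319/21606 ≈ -0.014764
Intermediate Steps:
Z(J) = 2*J/(-1 + J) (Z(J) = (2*J)/(-1 + J) = 2*J/(-1 + J))
H(T) = -T
Y = -512
h(n, P) = -158 + P (h(n, P) = P - 1*158 = P - 158 = -158 + P)
F(U, a) = -13*U
h(231, H(Z(-3)))/F(-831, Y) = (-158 - 2*(-3)/(-1 - 3))/((-13*(-831))) = (-158 - 2*(-3)/(-4))/10803 = (-158 - 2*(-3)*(-1)/4)*(1/10803) = (-158 - 1*3/2)*(1/10803) = (-158 - 3/2)*(1/10803) = -319/2*1/10803 = -319/21606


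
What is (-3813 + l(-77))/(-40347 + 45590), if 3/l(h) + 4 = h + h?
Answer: -602457/828394 ≈ -0.72726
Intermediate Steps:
l(h) = 3/(-4 + 2*h) (l(h) = 3/(-4 + (h + h)) = 3/(-4 + 2*h))
(-3813 + l(-77))/(-40347 + 45590) = (-3813 + 3/(2*(-2 - 77)))/(-40347 + 45590) = (-3813 + (3/2)/(-79))/5243 = (-3813 + (3/2)*(-1/79))*(1/5243) = (-3813 - 3/158)*(1/5243) = -602457/158*1/5243 = -602457/828394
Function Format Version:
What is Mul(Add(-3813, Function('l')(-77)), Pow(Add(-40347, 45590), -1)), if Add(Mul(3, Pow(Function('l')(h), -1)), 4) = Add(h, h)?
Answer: Rational(-602457, 828394) ≈ -0.72726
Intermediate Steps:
Function('l')(h) = Mul(3, Pow(Add(-4, Mul(2, h)), -1)) (Function('l')(h) = Mul(3, Pow(Add(-4, Add(h, h)), -1)) = Mul(3, Pow(Add(-4, Mul(2, h)), -1)))
Mul(Add(-3813, Function('l')(-77)), Pow(Add(-40347, 45590), -1)) = Mul(Add(-3813, Mul(Rational(3, 2), Pow(Add(-2, -77), -1))), Pow(Add(-40347, 45590), -1)) = Mul(Add(-3813, Mul(Rational(3, 2), Pow(-79, -1))), Pow(5243, -1)) = Mul(Add(-3813, Mul(Rational(3, 2), Rational(-1, 79))), Rational(1, 5243)) = Mul(Add(-3813, Rational(-3, 158)), Rational(1, 5243)) = Mul(Rational(-602457, 158), Rational(1, 5243)) = Rational(-602457, 828394)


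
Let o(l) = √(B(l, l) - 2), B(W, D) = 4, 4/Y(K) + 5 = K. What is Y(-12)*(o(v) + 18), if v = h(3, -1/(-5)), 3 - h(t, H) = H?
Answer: -72/17 - 4*√2/17 ≈ -4.5681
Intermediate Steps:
h(t, H) = 3 - H
Y(K) = 4/(-5 + K)
v = 14/5 (v = 3 - (-1)/(-5) = 3 - (-1)*(-1)/5 = 3 - 1*⅕ = 3 - ⅕ = 14/5 ≈ 2.8000)
o(l) = √2 (o(l) = √(4 - 2) = √2)
Y(-12)*(o(v) + 18) = (4/(-5 - 12))*(√2 + 18) = (4/(-17))*(18 + √2) = (4*(-1/17))*(18 + √2) = -4*(18 + √2)/17 = -72/17 - 4*√2/17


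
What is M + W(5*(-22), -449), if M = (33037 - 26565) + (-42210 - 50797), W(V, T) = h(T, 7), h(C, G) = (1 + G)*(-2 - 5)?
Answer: -86591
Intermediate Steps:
h(C, G) = -7 - 7*G (h(C, G) = (1 + G)*(-7) = -7 - 7*G)
W(V, T) = -56 (W(V, T) = -7 - 7*7 = -7 - 49 = -56)
M = -86535 (M = 6472 - 93007 = -86535)
M + W(5*(-22), -449) = -86535 - 56 = -86591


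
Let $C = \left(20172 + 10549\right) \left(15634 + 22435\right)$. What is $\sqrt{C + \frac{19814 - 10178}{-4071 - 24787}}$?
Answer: $\frac{\sqrt{243488965151512787}}{14429} \approx 34198.0$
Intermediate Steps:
$C = 1169517749$ ($C = 30721 \cdot 38069 = 1169517749$)
$\sqrt{C + \frac{19814 - 10178}{-4071 - 24787}} = \sqrt{1169517749 + \frac{19814 - 10178}{-4071 - 24787}} = \sqrt{1169517749 + \frac{9636}{-28858}} = \sqrt{1169517749 + 9636 \left(- \frac{1}{28858}\right)} = \sqrt{1169517749 - \frac{4818}{14429}} = \sqrt{\frac{16874971595503}{14429}} = \frac{\sqrt{243488965151512787}}{14429}$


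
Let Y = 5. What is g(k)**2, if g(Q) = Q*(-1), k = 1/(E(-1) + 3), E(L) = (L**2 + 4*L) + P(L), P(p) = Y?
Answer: 1/25 ≈ 0.040000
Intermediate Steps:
P(p) = 5
E(L) = 5 + L**2 + 4*L (E(L) = (L**2 + 4*L) + 5 = 5 + L**2 + 4*L)
k = 1/5 (k = 1/((5 + (-1)**2 + 4*(-1)) + 3) = 1/((5 + 1 - 4) + 3) = 1/(2 + 3) = 1/5 ≈ 0.20000)
g(Q) = -Q
g(k)**2 = (-1*1/5)**2 = (-1/5)**2 = 1/25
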